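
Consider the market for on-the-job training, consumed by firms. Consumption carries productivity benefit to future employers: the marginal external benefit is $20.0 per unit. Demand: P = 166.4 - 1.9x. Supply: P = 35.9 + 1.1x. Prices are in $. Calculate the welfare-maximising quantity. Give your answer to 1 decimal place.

Social marginal benefit = demand + MEB = 186.4 - 1.9x.
Set SMB = MC: 186.4 - 1.9x = 35.9 + 1.1x → x* = 50.1667.

x* = 50.2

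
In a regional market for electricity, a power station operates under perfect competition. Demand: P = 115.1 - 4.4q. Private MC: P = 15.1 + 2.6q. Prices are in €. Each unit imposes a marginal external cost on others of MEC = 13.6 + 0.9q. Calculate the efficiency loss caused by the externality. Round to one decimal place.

Market equilibrium (private): 15.1 + 2.6q = 115.1 - 4.4q → q_m = 14.2857.
Social marginal cost = private MC + MEC = 28.7 + 3.5q.
Set SMC = demand: 28.7 + 3.5q = 115.1 - 4.4q → q* = 10.9367.
Between q* and q_m the wedge SMC − demand runs linearly from 0 to MEC(q_m), so the loss is a triangle.
DWL = ½ × 3.3490 × 26.4571 = 44.3024.

DWL = €44.3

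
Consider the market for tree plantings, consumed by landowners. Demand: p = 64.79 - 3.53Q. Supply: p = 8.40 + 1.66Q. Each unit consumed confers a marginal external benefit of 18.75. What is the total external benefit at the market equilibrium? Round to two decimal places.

203.72

Market equilibrium (private): 8.40 + 1.66Q = 64.79 - 3.53Q → Q_m = 10.8651.
Total external benefit = MEB × Q_m = 18.75 × 10.8651 = 203.7206.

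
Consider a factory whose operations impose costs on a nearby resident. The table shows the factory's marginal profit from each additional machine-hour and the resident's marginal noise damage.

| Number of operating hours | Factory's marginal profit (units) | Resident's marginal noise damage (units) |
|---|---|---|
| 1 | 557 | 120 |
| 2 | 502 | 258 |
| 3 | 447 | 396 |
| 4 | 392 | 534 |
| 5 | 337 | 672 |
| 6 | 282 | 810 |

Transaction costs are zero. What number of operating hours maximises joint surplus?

Bargaining reaches the level where marginal profit last exceeds marginal noise damage.
That holds through level 3 (447 ≥ 396) but not at 4 (392 < 534).

3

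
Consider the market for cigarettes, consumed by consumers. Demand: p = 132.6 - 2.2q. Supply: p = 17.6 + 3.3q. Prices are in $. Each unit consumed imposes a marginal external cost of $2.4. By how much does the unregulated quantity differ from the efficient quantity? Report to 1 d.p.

0.4 units

Market equilibrium (private): 17.6 + 3.3q = 132.6 - 2.2q → q_m = 20.9091.
Social marginal benefit = demand − MEC = 130.2 - 2.2q.
Set SMB = MC: 130.2 - 2.2q = 17.6 + 3.3q → q* = 20.4727.
Gap = |20.9091 − 20.4727| = 0.4364.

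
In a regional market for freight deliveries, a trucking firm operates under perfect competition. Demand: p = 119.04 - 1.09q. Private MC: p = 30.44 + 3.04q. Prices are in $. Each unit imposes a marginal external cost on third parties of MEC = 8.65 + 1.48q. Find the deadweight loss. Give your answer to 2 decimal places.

Market equilibrium (private): 30.44 + 3.04q = 119.04 - 1.09q → q_m = 21.4528.
Social marginal cost = private MC + MEC = 39.09 + 4.52q.
Set SMC = demand: 39.09 + 4.52q = 119.04 - 1.09q → q* = 14.2513.
Between q* and q_m the wedge SMC − demand runs linearly from 0 to MEC(q_m), so the loss is a triangle.
DWL = ½ × 7.2015 × 40.4001 = 145.4707.

DWL = $145.47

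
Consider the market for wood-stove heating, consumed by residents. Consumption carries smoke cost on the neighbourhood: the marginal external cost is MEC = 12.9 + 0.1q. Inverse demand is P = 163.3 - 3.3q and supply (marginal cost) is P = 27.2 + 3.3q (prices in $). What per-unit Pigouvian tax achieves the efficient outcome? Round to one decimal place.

Social marginal benefit = demand − MEC = 150.4 - 3.4q.
Set SMB = MC: 150.4 - 3.4q = 27.2 + 3.3q → q* = 18.3881.
The Pigouvian tax equals MEC at q*: 12.9 + 0.1×18.3881 = 14.7388.

tax = $14.7 per unit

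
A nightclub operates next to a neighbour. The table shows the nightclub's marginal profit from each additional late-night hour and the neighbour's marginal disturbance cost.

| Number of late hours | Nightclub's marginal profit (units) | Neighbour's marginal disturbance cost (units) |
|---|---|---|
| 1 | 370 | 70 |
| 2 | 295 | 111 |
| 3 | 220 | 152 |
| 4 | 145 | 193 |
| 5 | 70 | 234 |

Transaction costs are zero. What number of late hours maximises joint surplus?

Bargaining reaches the level where marginal profit last exceeds marginal disturbance cost.
That holds through level 3 (220 ≥ 152) but not at 4 (145 < 193).

3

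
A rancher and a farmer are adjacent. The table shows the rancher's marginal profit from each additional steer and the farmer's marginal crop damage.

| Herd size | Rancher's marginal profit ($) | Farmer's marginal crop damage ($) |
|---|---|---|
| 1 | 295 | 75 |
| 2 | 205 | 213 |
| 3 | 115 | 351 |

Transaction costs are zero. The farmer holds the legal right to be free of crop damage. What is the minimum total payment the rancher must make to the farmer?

Efficient level: marginal profit ≥ marginal crop damage through level 1, so k* = 1.
With the farmer holding the right, the rancher must at least compensate total damage at k*: 75 = 75.

$75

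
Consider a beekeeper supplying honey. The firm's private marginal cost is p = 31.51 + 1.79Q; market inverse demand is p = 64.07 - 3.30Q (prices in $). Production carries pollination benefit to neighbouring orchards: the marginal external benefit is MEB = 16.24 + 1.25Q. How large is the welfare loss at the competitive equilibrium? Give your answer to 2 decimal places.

DWL = $76.48

Market equilibrium (private): 31.51 + 1.79Q = 64.07 - 3.30Q → Q_m = 6.3969.
Social marginal cost = private MC − MEB = 15.27 + 0.54Q.
Set SMC = demand: 15.27 + 0.54Q = 64.07 - 3.30Q → Q* = 12.7083.
Height of the DWL triangle at Q_m is demand(Q_m) − SMC(Q_m) = MEB(Q_m) = 24.2361.
DWL = ½ × 6.3114 × 24.2361 = 76.4819.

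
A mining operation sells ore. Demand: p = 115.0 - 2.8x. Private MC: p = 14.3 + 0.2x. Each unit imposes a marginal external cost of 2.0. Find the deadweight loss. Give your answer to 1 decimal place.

DWL = 0.7

Market equilibrium (private): 14.3 + 0.2x = 115.0 - 2.8x → x_m = 33.5667.
Social marginal cost = private MC + MEC = 16.3 + 0.2x.
Set SMC = demand: 16.3 + 0.2x = 115.0 - 2.8x → x* = 32.9000.
The loss is the area between SMC and demand from x* to x_m; with linear curves that's a triangle of height MEC(x_m).
DWL = ½ × 0.6667 × 2.0000 = 0.6667.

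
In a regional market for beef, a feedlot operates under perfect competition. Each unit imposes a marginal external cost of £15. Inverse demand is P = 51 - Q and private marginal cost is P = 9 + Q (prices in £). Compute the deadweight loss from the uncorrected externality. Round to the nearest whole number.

DWL = £56

Market equilibrium (private): 9 + Q = 51 - Q → Q_m = 21.0000.
Social marginal cost = private MC + MEC = 24 + Q.
Set SMC = demand: 24 + Q = 51 - Q → Q* = 13.5000.
Height of the DWL triangle at Q_m is SMC(Q_m) − demand(Q_m) = MEC(Q_m) = 15.0000.
DWL = ½ × 7.5000 × 15.0000 = 56.2500.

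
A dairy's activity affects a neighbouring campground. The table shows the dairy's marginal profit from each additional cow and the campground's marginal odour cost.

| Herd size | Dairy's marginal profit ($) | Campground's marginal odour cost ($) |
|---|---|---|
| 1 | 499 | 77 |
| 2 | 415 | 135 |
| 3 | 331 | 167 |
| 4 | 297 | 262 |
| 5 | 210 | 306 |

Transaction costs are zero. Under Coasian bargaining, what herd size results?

Bargaining reaches the level where marginal profit last exceeds marginal odour cost.
That holds through level 4 (297 ≥ 262) but not at 5 (210 < 306).

4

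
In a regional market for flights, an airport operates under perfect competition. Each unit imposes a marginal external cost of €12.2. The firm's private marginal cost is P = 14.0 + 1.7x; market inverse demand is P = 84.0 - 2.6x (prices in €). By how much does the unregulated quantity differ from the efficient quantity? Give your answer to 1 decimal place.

2.8 units

Market equilibrium (private): 14.0 + 1.7x = 84.0 - 2.6x → x_m = 16.2791.
Social marginal cost = private MC + MEC = 26.2 + 1.7x.
Set SMC = demand: 26.2 + 1.7x = 84.0 - 2.6x → x* = 13.4419.
Gap = |16.2791 − 13.4419| = 2.8372.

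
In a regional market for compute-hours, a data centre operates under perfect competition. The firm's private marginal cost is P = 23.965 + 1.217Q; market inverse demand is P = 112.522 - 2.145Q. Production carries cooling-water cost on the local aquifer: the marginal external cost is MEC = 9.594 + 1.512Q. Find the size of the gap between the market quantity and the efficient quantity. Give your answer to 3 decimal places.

10.140 units

Market equilibrium (private): 23.965 + 1.217Q = 112.522 - 2.145Q → Q_m = 26.3406.
Social marginal cost = private MC + MEC = 33.559 + 2.729Q.
Set SMC = demand: 33.559 + 2.729Q = 112.522 - 2.145Q → Q* = 16.2009.
Gap = |26.3406 − 16.2009| = 10.1397.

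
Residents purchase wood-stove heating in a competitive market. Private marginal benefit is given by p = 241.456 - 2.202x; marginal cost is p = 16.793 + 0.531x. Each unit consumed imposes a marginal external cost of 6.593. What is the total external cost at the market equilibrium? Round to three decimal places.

Market equilibrium (private): 16.793 + 0.531x = 241.456 - 2.202x → x_m = 82.2038.
Total external cost = MEC × x_m = 6.593 × 82.2038 = 541.9697.

541.970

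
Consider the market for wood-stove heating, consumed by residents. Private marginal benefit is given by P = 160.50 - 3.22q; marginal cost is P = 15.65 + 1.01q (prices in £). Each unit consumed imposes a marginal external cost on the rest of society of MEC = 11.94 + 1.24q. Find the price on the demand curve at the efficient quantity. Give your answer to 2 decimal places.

Social marginal benefit = demand − MEC = 148.56 - 4.46q.
Set SMB = MC: 148.56 - 4.46q = 15.65 + 1.01q → q* = 24.2980.
Consumer price on the demand curve at q*: 160.50 − 3.22×24.2980 = 82.2604.

P = £82.26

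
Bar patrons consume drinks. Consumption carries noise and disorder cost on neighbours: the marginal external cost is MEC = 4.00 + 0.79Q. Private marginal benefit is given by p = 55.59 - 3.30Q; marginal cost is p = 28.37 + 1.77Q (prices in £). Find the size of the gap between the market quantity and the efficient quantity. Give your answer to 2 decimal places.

Market equilibrium (private): 28.37 + 1.77Q = 55.59 - 3.30Q → Q_m = 5.3688.
Social marginal benefit = demand − MEC = 51.59 - 4.09Q.
Set SMB = MC: 51.59 - 4.09Q = 28.37 + 1.77Q → Q* = 3.9625.
Gap = |5.3688 − 3.9625| = 1.4063.

1.41 units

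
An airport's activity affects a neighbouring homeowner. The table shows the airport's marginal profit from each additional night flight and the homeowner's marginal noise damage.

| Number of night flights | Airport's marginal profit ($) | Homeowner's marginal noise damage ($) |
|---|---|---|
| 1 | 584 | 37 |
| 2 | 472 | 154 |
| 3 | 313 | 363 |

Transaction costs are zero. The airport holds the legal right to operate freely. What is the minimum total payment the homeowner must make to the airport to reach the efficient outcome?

$313

Left alone the airport would choose level 3 (marginal profit stays positive).
Efficient level: k* = 2 (marginal profit ≥ marginal noise damage through 2).
The homeowner must at least cover the airport's forgone profit from cutting 3→2: 313 = 313.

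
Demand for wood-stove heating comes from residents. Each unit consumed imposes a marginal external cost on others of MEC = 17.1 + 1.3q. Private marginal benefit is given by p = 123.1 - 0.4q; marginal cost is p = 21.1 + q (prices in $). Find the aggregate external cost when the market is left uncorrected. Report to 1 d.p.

Market equilibrium (private): 21.1 + q = 123.1 - 0.4q → q_m = 72.8571.
Total external cost = ∫₀^{q_m} (17.1 + 1.3q) dq = 17.1×72.8571 + ½×1.3×72.8571² = 4696.1585.

$4696.2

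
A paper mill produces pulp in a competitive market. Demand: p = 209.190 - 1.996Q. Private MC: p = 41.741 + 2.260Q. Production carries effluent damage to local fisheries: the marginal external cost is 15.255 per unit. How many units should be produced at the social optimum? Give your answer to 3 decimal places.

Q* = 35.760

Social marginal cost = private MC + MEC = 56.996 + 2.260Q.
Set SMC = demand: 56.996 + 2.260Q = 209.190 - 1.996Q → Q* = 35.7599.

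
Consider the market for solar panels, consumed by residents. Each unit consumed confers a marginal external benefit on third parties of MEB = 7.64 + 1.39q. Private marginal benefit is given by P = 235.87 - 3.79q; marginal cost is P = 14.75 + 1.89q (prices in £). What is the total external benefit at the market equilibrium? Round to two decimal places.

Market equilibrium (private): 14.75 + 1.89q = 235.87 - 3.79q → q_m = 38.9296.
Total external benefit = ∫₀^{q_m} (7.64 + 1.39q) dq = 7.64×38.9296 + ½×1.39×38.9296² = 1350.7042.

£1350.70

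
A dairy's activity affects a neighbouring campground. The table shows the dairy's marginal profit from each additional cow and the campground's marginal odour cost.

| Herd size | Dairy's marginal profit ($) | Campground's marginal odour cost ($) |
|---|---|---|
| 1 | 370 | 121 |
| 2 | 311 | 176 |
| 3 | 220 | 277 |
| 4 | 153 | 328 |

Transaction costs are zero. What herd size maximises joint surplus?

Bargaining reaches the level where marginal profit last exceeds marginal odour cost.
That holds through level 2 (311 ≥ 176) but not at 3 (220 < 277).

2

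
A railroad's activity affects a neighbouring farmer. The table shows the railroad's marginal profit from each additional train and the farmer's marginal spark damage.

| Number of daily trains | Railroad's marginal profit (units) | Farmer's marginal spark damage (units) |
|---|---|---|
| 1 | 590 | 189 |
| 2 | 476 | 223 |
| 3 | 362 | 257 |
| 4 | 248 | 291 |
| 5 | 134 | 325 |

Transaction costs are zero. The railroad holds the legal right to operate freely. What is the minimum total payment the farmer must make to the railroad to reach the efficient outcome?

382

Left alone the railroad would choose level 5 (marginal profit stays positive).
Efficient level: k* = 3 (marginal profit ≥ marginal spark damage through 3).
The farmer must at least cover the railroad's forgone profit from cutting 5→3: 248 + 134 = 382.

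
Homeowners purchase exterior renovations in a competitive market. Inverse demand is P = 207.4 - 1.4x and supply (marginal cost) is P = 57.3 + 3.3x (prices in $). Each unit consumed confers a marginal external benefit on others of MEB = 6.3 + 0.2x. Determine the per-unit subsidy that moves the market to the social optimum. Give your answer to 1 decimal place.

subsidy = $13.3 per unit

Social marginal benefit = demand + MEB = 213.7 - 1.2x.
Set SMB = MC: 213.7 - 1.2x = 57.3 + 3.3x → x* = 34.7556.
The Pigouvian subsidy equals MEB at x*: 6.3 + 0.2×34.7556 = 13.2511.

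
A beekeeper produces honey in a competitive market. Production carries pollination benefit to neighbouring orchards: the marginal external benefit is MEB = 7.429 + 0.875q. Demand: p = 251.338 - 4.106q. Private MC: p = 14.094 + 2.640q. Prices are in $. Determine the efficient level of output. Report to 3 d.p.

Social marginal cost = private MC − MEB = 6.665 + 1.765q.
Set SMC = demand: 6.665 + 1.765q = 251.338 - 4.106q → q* = 41.6748.

q* = 41.675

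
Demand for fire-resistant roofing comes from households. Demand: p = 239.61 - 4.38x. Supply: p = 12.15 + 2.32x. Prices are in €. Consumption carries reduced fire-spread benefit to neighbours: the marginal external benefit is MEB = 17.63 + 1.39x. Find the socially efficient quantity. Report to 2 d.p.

x* = 46.16

Social marginal benefit = demand + MEB = 257.24 - 2.99x.
Set SMB = MC: 257.24 - 2.99x = 12.15 + 2.32x → x* = 46.1563.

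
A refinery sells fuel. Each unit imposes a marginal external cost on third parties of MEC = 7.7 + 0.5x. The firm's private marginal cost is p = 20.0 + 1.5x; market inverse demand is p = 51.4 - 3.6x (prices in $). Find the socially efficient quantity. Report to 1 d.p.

Social marginal cost = private MC + MEC = 27.7 + 2.0x.
Set SMC = demand: 27.7 + 2.0x = 51.4 - 3.6x → x* = 4.2321.

x* = 4.2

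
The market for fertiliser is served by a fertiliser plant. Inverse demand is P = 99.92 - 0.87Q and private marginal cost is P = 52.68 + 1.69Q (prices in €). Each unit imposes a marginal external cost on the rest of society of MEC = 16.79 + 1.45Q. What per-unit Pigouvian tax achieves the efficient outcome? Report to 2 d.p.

tax = €27.80 per unit

Social marginal cost = private MC + MEC = 69.47 + 3.14Q.
Set SMC = demand: 69.47 + 3.14Q = 99.92 - 0.87Q → Q* = 7.5935.
The Pigouvian tax equals MEC at Q*: 16.79 + 1.45×7.5935 = 27.8006.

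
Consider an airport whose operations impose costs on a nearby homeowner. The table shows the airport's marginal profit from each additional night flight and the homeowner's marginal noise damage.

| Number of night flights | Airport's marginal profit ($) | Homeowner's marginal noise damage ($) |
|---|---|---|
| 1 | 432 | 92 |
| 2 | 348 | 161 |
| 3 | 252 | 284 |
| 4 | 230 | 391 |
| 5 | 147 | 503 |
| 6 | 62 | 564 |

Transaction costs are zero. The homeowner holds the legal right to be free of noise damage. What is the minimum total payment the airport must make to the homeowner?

$253

Efficient level: marginal profit ≥ marginal noise damage through level 2, so k* = 2.
With the homeowner holding the right, the airport must at least compensate total damage at k*: 92 + 161 = 253.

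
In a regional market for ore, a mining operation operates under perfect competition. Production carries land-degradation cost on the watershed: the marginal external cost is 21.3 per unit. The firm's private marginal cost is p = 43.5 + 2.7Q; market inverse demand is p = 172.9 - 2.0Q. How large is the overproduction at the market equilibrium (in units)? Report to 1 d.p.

4.5 units

Market equilibrium (private): 43.5 + 2.7Q = 172.9 - 2.0Q → Q_m = 27.5319.
Social marginal cost = private MC + MEC = 64.8 + 2.7Q.
Set SMC = demand: 64.8 + 2.7Q = 172.9 - 2.0Q → Q* = 23.0000.
Gap = |27.5319 − 23.0000| = 4.5319.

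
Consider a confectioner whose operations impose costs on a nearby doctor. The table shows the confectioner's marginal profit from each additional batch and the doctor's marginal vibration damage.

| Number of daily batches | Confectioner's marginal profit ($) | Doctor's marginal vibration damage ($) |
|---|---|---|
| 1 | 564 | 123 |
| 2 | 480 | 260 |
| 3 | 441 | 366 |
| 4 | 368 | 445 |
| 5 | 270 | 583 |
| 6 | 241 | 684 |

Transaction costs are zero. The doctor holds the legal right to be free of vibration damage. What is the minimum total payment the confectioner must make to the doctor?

$749

Efficient level: marginal profit ≥ marginal vibration damage through level 3, so k* = 3.
With the doctor holding the right, the confectioner must at least compensate total damage at k*: 123 + 260 + 366 = 749.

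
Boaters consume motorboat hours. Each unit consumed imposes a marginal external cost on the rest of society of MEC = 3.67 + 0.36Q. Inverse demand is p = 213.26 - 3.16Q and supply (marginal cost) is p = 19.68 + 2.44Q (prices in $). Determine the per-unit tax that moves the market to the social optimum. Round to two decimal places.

Social marginal benefit = demand − MEC = 209.59 - 3.52Q.
Set SMB = MC: 209.59 - 3.52Q = 19.68 + 2.44Q → Q* = 31.8641.
The Pigouvian tax equals MEC at Q*: 3.67 + 0.36×31.8641 = 15.1411.

tax = $15.14 per unit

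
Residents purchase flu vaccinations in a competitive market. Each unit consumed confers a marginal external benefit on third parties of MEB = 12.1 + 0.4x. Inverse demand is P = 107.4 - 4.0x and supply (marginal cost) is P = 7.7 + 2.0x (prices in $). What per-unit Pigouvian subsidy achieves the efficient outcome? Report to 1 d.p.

subsidy = $20.1 per unit

Social marginal benefit = demand + MEB = 119.5 - 3.6x.
Set SMB = MC: 119.5 - 3.6x = 7.7 + 2.0x → x* = 19.9643.
The Pigouvian subsidy equals MEB at x*: 12.1 + 0.4×19.9643 = 20.0857.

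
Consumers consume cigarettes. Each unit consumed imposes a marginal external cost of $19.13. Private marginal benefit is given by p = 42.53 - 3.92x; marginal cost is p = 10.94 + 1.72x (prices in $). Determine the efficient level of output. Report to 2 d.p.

Social marginal benefit = demand − MEC = 23.40 - 3.92x.
Set SMB = MC: 23.40 - 3.92x = 10.94 + 1.72x → x* = 2.2092.

x* = 2.21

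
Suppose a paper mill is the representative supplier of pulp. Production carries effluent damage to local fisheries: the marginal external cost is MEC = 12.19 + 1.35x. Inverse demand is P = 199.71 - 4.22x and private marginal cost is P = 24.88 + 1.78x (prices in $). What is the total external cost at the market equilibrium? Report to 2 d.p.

Market equilibrium (private): 24.88 + 1.78x = 199.71 - 4.22x → x_m = 29.1383.
Total external cost = ∫₀^{x_m} (12.19 + 1.35x) dx = 12.19×29.1383 + ½×1.35×29.1383² = 928.2982.

$928.30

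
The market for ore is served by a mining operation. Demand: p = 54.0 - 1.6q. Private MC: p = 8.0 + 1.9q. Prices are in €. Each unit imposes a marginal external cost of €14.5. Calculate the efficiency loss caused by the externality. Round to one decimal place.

Market equilibrium (private): 8.0 + 1.9q = 54.0 - 1.6q → q_m = 13.1429.
Social marginal cost = private MC + MEC = 22.5 + 1.9q.
Set SMC = demand: 22.5 + 1.9q = 54.0 - 1.6q → q* = 9.0000.
Between q* and q_m the wedge SMC − demand runs linearly from 0 to MEC(q_m), so the loss is a triangle.
DWL = ½ × 4.1429 × 14.5000 = 30.0360.

DWL = €30.0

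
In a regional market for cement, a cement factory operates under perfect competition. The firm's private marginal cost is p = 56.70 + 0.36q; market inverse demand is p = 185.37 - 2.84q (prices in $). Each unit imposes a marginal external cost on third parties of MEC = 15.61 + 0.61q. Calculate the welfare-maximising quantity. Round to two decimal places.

Social marginal cost = private MC + MEC = 72.31 + 0.97q.
Set SMC = demand: 72.31 + 0.97q = 185.37 - 2.84q → q* = 29.6745.

q* = 29.67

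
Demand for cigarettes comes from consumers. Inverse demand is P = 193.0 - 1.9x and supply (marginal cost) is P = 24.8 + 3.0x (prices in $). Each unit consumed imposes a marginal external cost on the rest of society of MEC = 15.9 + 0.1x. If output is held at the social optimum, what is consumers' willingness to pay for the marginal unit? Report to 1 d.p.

P = $135.1

Social marginal benefit = demand − MEC = 177.1 - 2.0x.
Set SMB = MC: 177.1 - 2.0x = 24.8 + 3.0x → x* = 30.4600.
Consumer price on the demand curve at x*: 193.0 − 1.9×30.4600 = 135.1260.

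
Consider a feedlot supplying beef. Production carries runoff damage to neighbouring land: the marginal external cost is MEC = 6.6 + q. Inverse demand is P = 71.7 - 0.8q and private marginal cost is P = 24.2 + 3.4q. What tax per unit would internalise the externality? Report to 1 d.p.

tax = 14.5 per unit

Social marginal cost = private MC + MEC = 30.8 + 4.4q.
Set SMC = demand: 30.8 + 4.4q = 71.7 - 0.8q → q* = 7.8654.
The Pigouvian tax equals MEC at q*: 6.6 + 1.0×7.8654 = 14.4654.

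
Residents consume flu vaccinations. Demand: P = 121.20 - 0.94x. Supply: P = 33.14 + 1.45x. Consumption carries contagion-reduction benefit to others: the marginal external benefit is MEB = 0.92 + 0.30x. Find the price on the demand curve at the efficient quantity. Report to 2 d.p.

Social marginal benefit = demand + MEB = 122.12 - 0.64x.
Set SMB = MC: 122.12 - 0.64x = 33.14 + 1.45x → x* = 42.5742.
Consumer price on the demand curve at x*: 121.20 − 0.94×42.5742 = 81.1803.

P = 81.18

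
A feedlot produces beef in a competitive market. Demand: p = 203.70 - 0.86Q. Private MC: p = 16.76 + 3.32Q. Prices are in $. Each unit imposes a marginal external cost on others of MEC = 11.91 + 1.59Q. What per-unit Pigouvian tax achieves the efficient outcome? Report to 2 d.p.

tax = $60.14 per unit

Social marginal cost = private MC + MEC = 28.67 + 4.91Q.
Set SMC = demand: 28.67 + 4.91Q = 203.70 - 0.86Q → Q* = 30.3345.
The Pigouvian tax equals MEC at Q*: 11.91 + 1.59×30.3345 = 60.1419.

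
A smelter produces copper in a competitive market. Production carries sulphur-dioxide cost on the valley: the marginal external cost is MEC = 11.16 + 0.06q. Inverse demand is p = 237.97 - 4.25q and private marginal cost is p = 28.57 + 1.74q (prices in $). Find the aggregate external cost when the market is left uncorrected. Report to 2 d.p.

$426.80

Market equilibrium (private): 28.57 + 1.74q = 237.97 - 4.25q → q_m = 34.9583.
Total external cost = ∫₀^{q_m} (11.16 + 0.06q) dq = 11.16×34.9583 + ½×0.06×34.9583² = 426.7971.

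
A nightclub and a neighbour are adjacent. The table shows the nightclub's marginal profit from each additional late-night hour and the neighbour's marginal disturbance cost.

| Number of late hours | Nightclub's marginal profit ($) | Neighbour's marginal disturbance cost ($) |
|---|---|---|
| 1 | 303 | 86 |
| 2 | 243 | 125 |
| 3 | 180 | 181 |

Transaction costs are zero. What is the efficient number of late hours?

Bargaining reaches the level where marginal profit last exceeds marginal disturbance cost.
That holds through level 2 (243 ≥ 125) but not at 3 (180 < 181).

2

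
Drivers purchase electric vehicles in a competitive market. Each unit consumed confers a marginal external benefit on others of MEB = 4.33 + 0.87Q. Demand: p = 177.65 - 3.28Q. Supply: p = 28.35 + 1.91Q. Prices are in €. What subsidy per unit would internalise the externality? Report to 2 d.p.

subsidy = €35.27 per unit

Social marginal benefit = demand + MEB = 181.98 - 2.41Q.
Set SMB = MC: 181.98 - 2.41Q = 28.35 + 1.91Q → Q* = 35.5625.
The Pigouvian subsidy equals MEB at Q*: 4.33 + 0.87×35.5625 = 35.2694.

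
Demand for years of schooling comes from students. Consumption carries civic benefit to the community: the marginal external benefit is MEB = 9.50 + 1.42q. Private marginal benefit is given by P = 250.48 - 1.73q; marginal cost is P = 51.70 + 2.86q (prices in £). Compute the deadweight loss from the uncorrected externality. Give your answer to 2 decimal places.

DWL = £795.03

Market equilibrium (private): 51.70 + 2.86q = 250.48 - 1.73q → q_m = 43.3072.
Social marginal benefit = demand + MEB = 259.98 - 0.31q.
Set SMB = MC: 259.98 - 0.31q = 51.70 + 2.86q → q* = 65.7035.
The loss is the area between SMB and MC from q* to q_m; with linear curves that's a triangle of height MEB(q_m).
DWL = ½ × 22.3963 × 70.9962 = 795.0261.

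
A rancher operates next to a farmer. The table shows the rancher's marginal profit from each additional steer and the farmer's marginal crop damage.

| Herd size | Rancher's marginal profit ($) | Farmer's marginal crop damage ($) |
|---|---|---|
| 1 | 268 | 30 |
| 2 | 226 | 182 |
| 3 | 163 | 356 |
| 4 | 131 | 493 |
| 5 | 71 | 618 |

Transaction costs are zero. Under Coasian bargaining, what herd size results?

2

Bargaining reaches the level where marginal profit last exceeds marginal crop damage.
That holds through level 2 (226 ≥ 182) but not at 3 (163 < 356).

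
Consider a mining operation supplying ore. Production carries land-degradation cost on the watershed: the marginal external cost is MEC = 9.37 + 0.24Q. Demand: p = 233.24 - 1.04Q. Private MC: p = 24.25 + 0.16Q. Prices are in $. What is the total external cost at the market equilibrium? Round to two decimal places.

Market equilibrium (private): 24.25 + 0.16Q = 233.24 - 1.04Q → Q_m = 174.1583.
Total external cost = ∫₀^{Q_m} (9.37 + 0.24Q) dQ = 9.37×174.1583 + ½×0.24×174.1583² = 5271.5969.

$5271.60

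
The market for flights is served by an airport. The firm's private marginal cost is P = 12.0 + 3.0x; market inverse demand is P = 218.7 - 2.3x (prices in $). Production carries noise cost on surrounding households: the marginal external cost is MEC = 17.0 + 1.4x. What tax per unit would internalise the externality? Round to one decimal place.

Social marginal cost = private MC + MEC = 29.0 + 4.4x.
Set SMC = demand: 29.0 + 4.4x = 218.7 - 2.3x → x* = 28.3134.
The Pigouvian tax equals MEC at x*: 17.0 + 1.4×28.3134 = 56.6388.

tax = $56.6 per unit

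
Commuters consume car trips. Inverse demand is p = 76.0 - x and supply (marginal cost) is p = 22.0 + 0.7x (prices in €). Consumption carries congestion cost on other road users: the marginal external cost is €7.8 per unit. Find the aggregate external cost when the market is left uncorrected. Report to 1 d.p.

€247.8

Market equilibrium (private): 22.0 + 0.7x = 76.0 - x → x_m = 31.7647.
Total external cost = MEC × x_m = 7.8 × 31.7647 = 247.7647.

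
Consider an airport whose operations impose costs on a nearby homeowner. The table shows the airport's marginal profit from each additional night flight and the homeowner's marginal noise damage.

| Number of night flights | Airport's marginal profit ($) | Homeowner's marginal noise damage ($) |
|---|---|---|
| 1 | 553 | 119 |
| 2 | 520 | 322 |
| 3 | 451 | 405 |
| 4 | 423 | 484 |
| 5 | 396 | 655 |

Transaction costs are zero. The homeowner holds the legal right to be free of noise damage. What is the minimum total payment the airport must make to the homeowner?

$846

Efficient level: marginal profit ≥ marginal noise damage through level 3, so k* = 3.
With the homeowner holding the right, the airport must at least compensate total damage at k*: 119 + 322 + 405 = 846.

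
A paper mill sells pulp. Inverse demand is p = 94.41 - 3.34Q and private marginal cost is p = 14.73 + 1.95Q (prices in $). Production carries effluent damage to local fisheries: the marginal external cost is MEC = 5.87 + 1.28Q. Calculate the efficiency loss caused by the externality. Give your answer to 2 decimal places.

DWL = $48.14

Market equilibrium (private): 14.73 + 1.95Q = 94.41 - 3.34Q → Q_m = 15.0624.
Social marginal cost = private MC + MEC = 20.60 + 3.23Q.
Set SMC = demand: 20.60 + 3.23Q = 94.41 - 3.34Q → Q* = 11.2344.
Height of the DWL triangle at Q_m is SMC(Q_m) − demand(Q_m) = MEC(Q_m) = 25.1498.
DWL = ½ × 3.8280 × 25.1498 = 48.1367.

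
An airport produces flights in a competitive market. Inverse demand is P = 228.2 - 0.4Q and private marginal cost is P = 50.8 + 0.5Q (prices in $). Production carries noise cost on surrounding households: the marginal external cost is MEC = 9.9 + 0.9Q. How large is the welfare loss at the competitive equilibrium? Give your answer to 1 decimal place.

DWL = $9744.8

Market equilibrium (private): 50.8 + 0.5Q = 228.2 - 0.4Q → Q_m = 197.1111.
Social marginal cost = private MC + MEC = 60.7 + 1.4Q.
Set SMC = demand: 60.7 + 1.4Q = 228.2 - 0.4Q → Q* = 93.0556.
The loss is the area between SMC and demand from Q* to Q_m; with linear curves that's a triangle of height MEC(Q_m).
DWL = ½ × 104.0555 × 187.3000 = 9744.7976.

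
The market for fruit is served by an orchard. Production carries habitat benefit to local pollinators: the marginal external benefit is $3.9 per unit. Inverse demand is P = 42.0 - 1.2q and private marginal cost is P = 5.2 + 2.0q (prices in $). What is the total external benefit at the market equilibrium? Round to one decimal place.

$44.9

Market equilibrium (private): 5.2 + 2.0q = 42.0 - 1.2q → q_m = 11.5000.
Total external benefit = MEB × q_m = 3.9 × 11.5000 = 44.8500.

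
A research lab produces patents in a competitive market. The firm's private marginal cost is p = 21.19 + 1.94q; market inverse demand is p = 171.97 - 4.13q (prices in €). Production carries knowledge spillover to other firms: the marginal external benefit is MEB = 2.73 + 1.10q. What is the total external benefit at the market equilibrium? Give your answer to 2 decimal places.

Market equilibrium (private): 21.19 + 1.94q = 171.97 - 4.13q → q_m = 24.8402.
Total external benefit = ∫₀^{q_m} (2.73 + 1.10q) dq = 2.73×24.8402 + ½×1.10×24.8402² = 407.1833.

€407.18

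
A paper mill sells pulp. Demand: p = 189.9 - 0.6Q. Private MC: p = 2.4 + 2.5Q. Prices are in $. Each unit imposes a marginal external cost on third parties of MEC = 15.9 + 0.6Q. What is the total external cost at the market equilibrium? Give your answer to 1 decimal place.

$2059.2

Market equilibrium (private): 2.4 + 2.5Q = 189.9 - 0.6Q → Q_m = 60.4839.
Total external cost = ∫₀^{Q_m} (15.9 + 0.6Q) dQ = 15.9×60.4839 + ½×0.6×60.4839² = 2059.1847.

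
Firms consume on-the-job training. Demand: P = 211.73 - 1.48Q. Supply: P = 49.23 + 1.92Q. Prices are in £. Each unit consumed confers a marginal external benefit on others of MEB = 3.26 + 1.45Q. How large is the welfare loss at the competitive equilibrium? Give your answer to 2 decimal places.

Market equilibrium (private): 49.23 + 1.92Q = 211.73 - 1.48Q → Q_m = 47.7941.
Social marginal benefit = demand + MEB = 214.99 - 0.03Q.
Set SMB = MC: 214.99 - 0.03Q = 49.23 + 1.92Q → Q* = 85.0051.
Height of the DWL triangle at Q_m is SMB(Q_m) − MC(Q_m) = MEB(Q_m) = 72.5615.
DWL = ½ × 37.2110 × 72.5615 = 1350.0430.

DWL = £1350.04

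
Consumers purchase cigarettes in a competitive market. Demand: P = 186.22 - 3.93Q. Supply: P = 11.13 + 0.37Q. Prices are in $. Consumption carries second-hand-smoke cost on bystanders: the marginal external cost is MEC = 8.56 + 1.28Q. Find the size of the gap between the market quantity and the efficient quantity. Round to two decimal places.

10.87 units

Market equilibrium (private): 11.13 + 0.37Q = 186.22 - 3.93Q → Q_m = 40.7186.
Social marginal benefit = demand − MEC = 177.66 - 5.21Q.
Set SMB = MC: 177.66 - 5.21Q = 11.13 + 0.37Q → Q* = 29.8441.
Gap = |40.7186 − 29.8441| = 10.8745.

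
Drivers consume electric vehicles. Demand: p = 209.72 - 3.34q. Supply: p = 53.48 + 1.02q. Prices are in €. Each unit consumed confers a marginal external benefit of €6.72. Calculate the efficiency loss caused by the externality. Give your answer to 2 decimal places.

Market equilibrium (private): 53.48 + 1.02q = 209.72 - 3.34q → q_m = 35.8349.
Social marginal benefit = demand + MEB = 216.44 - 3.34q.
Set SMB = MC: 216.44 - 3.34q = 53.48 + 1.02q → q* = 37.3761.
The loss is the area between SMB and MC from q* to q_m; with linear curves that's a triangle of height MEB(q_m).
DWL = ½ × 1.5412 × 6.7200 = 5.1784.

DWL = €5.18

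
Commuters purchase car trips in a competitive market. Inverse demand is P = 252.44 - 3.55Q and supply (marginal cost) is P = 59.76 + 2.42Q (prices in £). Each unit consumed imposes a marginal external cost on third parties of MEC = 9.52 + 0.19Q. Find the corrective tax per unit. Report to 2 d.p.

Social marginal benefit = demand − MEC = 242.92 - 3.74Q.
Set SMB = MC: 242.92 - 3.74Q = 59.76 + 2.42Q → Q* = 29.7338.
The Pigouvian tax equals MEC at Q*: 9.52 + 0.19×29.7338 = 15.1694.

tax = £15.17 per unit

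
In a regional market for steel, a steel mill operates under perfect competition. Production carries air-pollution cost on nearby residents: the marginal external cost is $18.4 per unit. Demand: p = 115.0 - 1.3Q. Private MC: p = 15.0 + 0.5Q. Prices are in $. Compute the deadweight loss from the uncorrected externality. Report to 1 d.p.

Market equilibrium (private): 15.0 + 0.5Q = 115.0 - 1.3Q → Q_m = 55.5556.
Social marginal cost = private MC + MEC = 33.4 + 0.5Q.
Set SMC = demand: 33.4 + 0.5Q = 115.0 - 1.3Q → Q* = 45.3333.
The loss is the area between SMC and demand from Q* to Q_m; with linear curves that's a triangle of height MEC(Q_m).
DWL = ½ × 10.2223 × 18.4000 = 94.0452.

DWL = $94.0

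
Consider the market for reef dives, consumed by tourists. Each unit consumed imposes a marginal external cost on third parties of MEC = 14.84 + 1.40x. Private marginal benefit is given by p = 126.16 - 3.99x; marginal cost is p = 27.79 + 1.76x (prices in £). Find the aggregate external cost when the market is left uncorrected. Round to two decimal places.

£458.75

Market equilibrium (private): 27.79 + 1.76x = 126.16 - 3.99x → x_m = 17.1078.
Total external cost = ∫₀^{x_m} (14.84 + 1.40x) dx = 14.84×17.1078 + ½×1.40×17.1078² = 458.7535.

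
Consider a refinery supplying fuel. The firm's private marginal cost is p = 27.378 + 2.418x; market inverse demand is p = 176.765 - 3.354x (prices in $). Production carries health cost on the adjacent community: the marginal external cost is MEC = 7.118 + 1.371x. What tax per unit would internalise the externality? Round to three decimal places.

tax = $34.425 per unit

Social marginal cost = private MC + MEC = 34.496 + 3.789x.
Set SMC = demand: 34.496 + 3.789x = 176.765 - 3.354x → x* = 19.9173.
The Pigouvian tax equals MEC at x*: 7.118 + 1.371×19.9173 = 34.4246.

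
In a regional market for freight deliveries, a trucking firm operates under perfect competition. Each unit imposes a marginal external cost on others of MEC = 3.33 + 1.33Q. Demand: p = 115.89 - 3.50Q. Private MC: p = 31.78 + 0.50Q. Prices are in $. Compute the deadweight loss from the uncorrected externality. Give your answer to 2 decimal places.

DWL = $91.88

Market equilibrium (private): 31.78 + 0.50Q = 115.89 - 3.50Q → Q_m = 21.0275.
Social marginal cost = private MC + MEC = 35.11 + 1.83Q.
Set SMC = demand: 35.11 + 1.83Q = 115.89 - 3.50Q → Q* = 15.1557.
Between Q* and Q_m the wedge SMC − demand runs linearly from 0 to MEC(Q_m), so the loss is a triangle.
DWL = ½ × 5.8718 × 31.2966 = 91.8837.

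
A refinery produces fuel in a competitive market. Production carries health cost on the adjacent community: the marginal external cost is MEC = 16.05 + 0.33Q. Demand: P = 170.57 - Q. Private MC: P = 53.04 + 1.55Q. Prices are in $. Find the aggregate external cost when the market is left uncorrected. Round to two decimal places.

$1090.26

Market equilibrium (private): 53.04 + 1.55Q = 170.57 - Q → Q_m = 46.0902.
Total external cost = ∫₀^{Q_m} (16.05 + 0.33Q) dQ = 16.05×46.0902 + ½×0.33×46.0902² = 1090.2583.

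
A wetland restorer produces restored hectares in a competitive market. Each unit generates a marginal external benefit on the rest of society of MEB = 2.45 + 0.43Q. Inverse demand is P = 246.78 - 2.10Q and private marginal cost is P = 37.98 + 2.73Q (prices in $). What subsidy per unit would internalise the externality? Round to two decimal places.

subsidy = $23.09 per unit

Social marginal cost = private MC − MEB = 35.53 + 2.30Q.
Set SMC = demand: 35.53 + 2.30Q = 246.78 - 2.10Q → Q* = 48.0114.
The Pigouvian subsidy equals MEB at Q*: 2.45 + 0.43×48.0114 = 23.0949.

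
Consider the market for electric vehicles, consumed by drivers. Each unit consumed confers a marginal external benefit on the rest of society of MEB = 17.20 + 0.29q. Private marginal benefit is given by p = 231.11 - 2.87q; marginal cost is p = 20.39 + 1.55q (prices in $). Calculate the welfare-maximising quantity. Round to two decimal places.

Social marginal benefit = demand + MEB = 248.31 - 2.58q.
Set SMB = MC: 248.31 - 2.58q = 20.39 + 1.55q → q* = 55.1864.

q* = 55.19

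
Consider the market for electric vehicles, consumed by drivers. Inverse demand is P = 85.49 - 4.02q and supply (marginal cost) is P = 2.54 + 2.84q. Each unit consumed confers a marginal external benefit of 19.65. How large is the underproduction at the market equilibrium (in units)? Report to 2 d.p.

Market equilibrium (private): 2.54 + 2.84q = 85.49 - 4.02q → q_m = 12.0918.
Social marginal benefit = demand + MEB = 105.14 - 4.02q.
Set SMB = MC: 105.14 - 4.02q = 2.54 + 2.84q → q* = 14.9563.
Gap = |12.0918 − 14.9563| = 2.8645.

2.86 units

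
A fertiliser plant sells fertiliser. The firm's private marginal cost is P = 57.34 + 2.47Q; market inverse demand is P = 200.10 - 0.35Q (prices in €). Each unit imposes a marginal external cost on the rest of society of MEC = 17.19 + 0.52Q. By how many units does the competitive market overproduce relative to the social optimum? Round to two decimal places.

13.03 units

Market equilibrium (private): 57.34 + 2.47Q = 200.10 - 0.35Q → Q_m = 50.6241.
Social marginal cost = private MC + MEC = 74.53 + 2.99Q.
Set SMC = demand: 74.53 + 2.99Q = 200.10 - 0.35Q → Q* = 37.5958.
Gap = |50.6241 − 37.5958| = 13.0283.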